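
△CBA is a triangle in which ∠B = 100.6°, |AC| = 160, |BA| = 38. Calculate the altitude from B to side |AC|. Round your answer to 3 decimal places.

34.688

Law of sines: sin C = |BA|·sin B/|AC| ≈ 0.23345.
Since |AC| ≥ |BA|, only the acute value applies: ∠C ≈ 13.50°.
Then ∠A = 180° − ∠B − ∠C ≈ 65.90°.
Law of sines gives |CB| = |AC|·sin A/sin B ≈ 148.59.
Area = ½·|AC|·|BA|·sin A ≈ 2775.
The altitude from B has length 2·area/|AC| ≈ 34.688.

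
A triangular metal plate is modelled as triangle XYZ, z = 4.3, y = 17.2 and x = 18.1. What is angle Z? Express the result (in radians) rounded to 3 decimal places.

By the law of cosines, cos Z = (x² + y² − z²) / (2·x·y) ≈ 0.97160, so ∠Z ≈ 0.2389 rad.

0.239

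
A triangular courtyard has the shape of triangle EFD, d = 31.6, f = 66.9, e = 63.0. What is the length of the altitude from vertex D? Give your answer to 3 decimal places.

Semiperimeter s = (63 + 66.9 + 31.6)/2 = 80.75.
Heron's formula: area = √(80.75·17.75·13.85·49.15) ≈ 987.77.
The altitude from D has length 2·area/d ≈ 62.517.

h_D ≈ 62.517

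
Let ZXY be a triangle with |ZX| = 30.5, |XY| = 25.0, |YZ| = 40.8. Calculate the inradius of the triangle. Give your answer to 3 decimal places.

7.898

Semiperimeter s = (25 + 40.8 + 30.5)/2 = 48.15.
Heron's formula: area = √(48.15·23.15·7.35·17.65) ≈ 380.27.
Inradius = area/s = 380.27/48.15 ≈ 7.8976.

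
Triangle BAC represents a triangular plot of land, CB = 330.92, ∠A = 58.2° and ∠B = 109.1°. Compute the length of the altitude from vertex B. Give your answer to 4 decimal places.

The third angle is ∠C = 180° − ∠B − ∠A = 12.70°.
Law of sines: AC = CB·sin B/sin A ≈ 367.93.
Law of sines: BA = CB·sin C/sin A ≈ 85.601.
Area = ½·CB·AC·sin C ≈ 13384.
The altitude from B has length 2·area/AC ≈ 72.752.

72.7515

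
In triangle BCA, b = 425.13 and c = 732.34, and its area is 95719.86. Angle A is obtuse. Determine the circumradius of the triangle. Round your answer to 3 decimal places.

R ≈ 893.770

From area = ½·b·c·sin A, we get sin A = 2·area/(b·c) ≈ 0.61489.
Taking the obtuse solution, ∠A ≈ 142.06°.
Law of cosines then gives a ≈ 1099.1.
Circumradius = a/(2 sin A) ≈ 893.77.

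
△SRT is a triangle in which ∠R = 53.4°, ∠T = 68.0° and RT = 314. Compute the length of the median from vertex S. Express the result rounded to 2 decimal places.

m_S ≈ 277.73

The third angle is ∠S = 180° − ∠R − ∠T = 58.60°.
Law of sines: TS = RT·sin R/sin S ≈ 295.34.
Law of sines: SR = RT·sin T/sin S ≈ 341.09.
Median from S: ½√(2·TS² + 2·SR² − RT²) ≈ 277.73.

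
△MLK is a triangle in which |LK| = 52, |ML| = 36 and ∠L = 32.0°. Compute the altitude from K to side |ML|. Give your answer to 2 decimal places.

27.56

By the law of cosines, |KM|² = |ML|² + |LK|² − 2·|ML|·|LK|·cos L = 824.91, so |KM| ≈ 28.721.
Area = ½·|ML|·|LK|·sin L ≈ 496.
The altitude from K has length 2·area/|ML| ≈ 27.556.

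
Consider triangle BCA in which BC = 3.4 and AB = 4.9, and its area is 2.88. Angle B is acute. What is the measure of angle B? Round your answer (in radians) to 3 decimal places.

∠B ≈ 0.353 rad

From area = ½·AB·BC·sin B, we get sin B = 2·area/(AB·BC) ≈ 0.34574.
Taking the acute solution, ∠B ≈ 0.3530 rad.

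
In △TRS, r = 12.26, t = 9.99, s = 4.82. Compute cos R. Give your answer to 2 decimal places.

cos R ≈ -0.28

By the law of cosines, cos R = (s² + t² − r²) / (2·s·t) ≈ -0.28322, so ∠R ≈ 1.858 rad.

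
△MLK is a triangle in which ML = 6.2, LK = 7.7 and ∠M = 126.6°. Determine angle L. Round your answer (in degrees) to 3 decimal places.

∠L ≈ 13.127°

Law of sines: sin K = ML·sin M/LK ≈ 0.64642.
Since LK ≥ ML, only the acute value applies: ∠K ≈ 40.27°.
Then ∠L = 180° − ∠M − ∠K ≈ 13.13°.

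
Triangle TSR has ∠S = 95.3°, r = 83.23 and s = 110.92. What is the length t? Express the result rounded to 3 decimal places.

66.035

Law of sines: sin R = r·sin S/s ≈ 0.74715.
Since s ≥ r, only the acute value applies: ∠R ≈ 48.34°.
Then ∠T = 180° − ∠S − ∠R ≈ 36.36°.
Law of sines gives t = s·sin T/sin S ≈ 66.035.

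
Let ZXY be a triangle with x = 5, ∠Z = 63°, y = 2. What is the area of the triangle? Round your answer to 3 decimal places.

area ≈ 4.455

Area = ½·x·y·sin Z ≈ 4.455.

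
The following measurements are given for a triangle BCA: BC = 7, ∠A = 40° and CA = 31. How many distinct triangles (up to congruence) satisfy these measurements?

0

CA·sin A = 31·sin(40°) ≈ 19.93.
Since BC = 7 < 19.93 = CA sin A, no triangle exists.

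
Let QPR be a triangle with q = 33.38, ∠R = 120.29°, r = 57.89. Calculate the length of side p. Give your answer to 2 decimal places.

Law of sines: sin Q = q·sin R/r ≈ 0.49789.
Since r ≥ q, only the acute value applies: ∠Q ≈ 29.86°.
Then ∠P = 180° − ∠R − ∠Q ≈ 29.85°.
Law of sines gives p = r·sin P/sin R ≈ 33.368.

33.37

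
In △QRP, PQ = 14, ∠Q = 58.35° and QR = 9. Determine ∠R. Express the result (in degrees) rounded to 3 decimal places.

82.100

By the law of cosines, RP² = PQ² + QR² − 2·PQ·QR·cos Q = 144.77, so RP ≈ 12.032.
Law of cosines again: cos R = (QR² + RP² − PQ²)/(2·QR·RP) ≈ 0.13745, so ∠R ≈ 82.10°.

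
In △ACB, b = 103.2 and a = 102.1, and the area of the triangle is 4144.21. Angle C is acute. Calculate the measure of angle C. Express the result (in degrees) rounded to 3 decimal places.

51.871

From area = ½·b·a·sin C, we get sin C = 2·area/(b·a) ≈ 0.78662.
Taking the acute solution, ∠C ≈ 51.87°.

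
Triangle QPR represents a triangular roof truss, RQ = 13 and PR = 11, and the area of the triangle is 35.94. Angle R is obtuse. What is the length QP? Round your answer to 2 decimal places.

23.18

From area = ½·PR·RQ·sin R, we get sin R = 2·area/(PR·RQ) ≈ 0.50266.
Taking the obtuse solution, ∠R ≈ 149.82°.
Law of cosines then gives QP ≈ 23.179.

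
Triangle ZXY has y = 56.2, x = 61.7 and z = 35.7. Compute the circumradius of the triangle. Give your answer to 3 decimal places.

31.232

By the law of cosines, cos Z = (x² + y² − z²) / (2·x·y) ≈ 0.82059, so ∠Z ≈ 0.608 rad.
Circumradius = z/(2 sin Z) ≈ 31.232.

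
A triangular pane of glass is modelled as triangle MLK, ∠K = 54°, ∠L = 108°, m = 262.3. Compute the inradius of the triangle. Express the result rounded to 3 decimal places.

r ≈ 97.540

The third angle is ∠M = 180° − ∠L − ∠K = 18.00°.
Law of sines: l = m·sin L/sin M ≈ 807.28.
Law of sines: k = m·sin K/sin M ≈ 686.71.
Area = ½·m·l·sin K ≈ 85654.
Semiperimeter s = (262.3+807.28+686.71)/2 = 878.14.
Inradius = area/s = 85654/878.14 ≈ 97.54.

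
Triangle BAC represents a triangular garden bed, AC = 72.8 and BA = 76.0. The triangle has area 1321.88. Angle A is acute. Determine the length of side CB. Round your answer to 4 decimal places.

From area = ½·BA·AC·sin A, we get sin A = 2·area/(BA·AC) ≈ 0.47783.
Taking the acute solution, ∠A ≈ 28.54°.
Law of cosines then gives CB ≈ 36.814.

36.8139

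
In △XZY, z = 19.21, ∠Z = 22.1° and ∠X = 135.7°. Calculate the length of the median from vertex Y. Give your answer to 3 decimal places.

26.969

The third angle is ∠Y = 180° − ∠X − ∠Z = 22.20°.
Law of sines: x = z·sin X/sin Z ≈ 35.661.
Law of sines: y = z·sin Y/sin Z ≈ 19.293.
Median from Y: ½√(2·x² + 2·z² − y²) ≈ 26.969.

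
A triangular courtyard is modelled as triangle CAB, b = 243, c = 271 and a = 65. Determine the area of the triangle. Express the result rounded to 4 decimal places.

area ≈ 7477.2999

Semiperimeter s = (271 + 65 + 243)/2 = 289.5.
Heron's formula: area = √(289.5·18.5·224.5·46.5) ≈ 7477.3.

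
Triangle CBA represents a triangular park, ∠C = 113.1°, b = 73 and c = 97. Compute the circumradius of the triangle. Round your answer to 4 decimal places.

52.7276

Law of sines: sin B = b·sin C/c ≈ 0.69224.
Since c ≥ b, only the acute value applies: ∠B ≈ 43.81°.
Then ∠A = 180° − ∠C − ∠B ≈ 23.09°.
Law of sines gives a = c·sin A/sin C ≈ 41.361.
Circumradius = c/(2 sin C) ≈ 52.728.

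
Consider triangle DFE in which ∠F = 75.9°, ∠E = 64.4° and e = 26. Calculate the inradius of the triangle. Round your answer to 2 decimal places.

The third angle is ∠D = 180° − ∠F − ∠E = 39.70°.
Law of sines: d = e·sin D/sin E ≈ 18.416.
Law of sines: f = e·sin F/sin E ≈ 27.962.
Area = ½·e·d·sin F ≈ 232.19.
Semiperimeter s = (18.416+27.962+26)/2 = 36.189.
Inradius = area/s = 232.19/36.189 ≈ 6.4162.

r ≈ 6.42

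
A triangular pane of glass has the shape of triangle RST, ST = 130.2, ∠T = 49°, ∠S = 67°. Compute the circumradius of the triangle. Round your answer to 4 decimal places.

The third angle is ∠R = 180° − ∠S − ∠T = 64.00°.
Law of sines: TR = ST·sin S/sin R ≈ 133.35.
Law of sines: RS = ST·sin T/sin R ≈ 109.33.
Circumradius = ST/(2 sin R) ≈ 72.43.

72.4304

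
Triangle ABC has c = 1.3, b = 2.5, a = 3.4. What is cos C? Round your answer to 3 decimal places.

By the law of cosines, cos C = (a² + b² − c²) / (2·a·b) ≈ 0.94824, so ∠C ≈ 18.52°.

0.948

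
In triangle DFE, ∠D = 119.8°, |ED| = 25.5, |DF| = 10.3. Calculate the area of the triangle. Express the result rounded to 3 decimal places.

Area = ½·|ED|·|DF|·sin D ≈ 113.96.

area ≈ 113.959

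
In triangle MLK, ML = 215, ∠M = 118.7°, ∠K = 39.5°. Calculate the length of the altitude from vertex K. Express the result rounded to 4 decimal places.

h_K ≈ 110.1043

The third angle is ∠L = 180° − ∠K − ∠M = 21.80°.
Law of sines: LK = ML·sin M/sin K ≈ 296.48.
Law of sines: KM = ML·sin L/sin K ≈ 125.53.
Area = ½·ML·LK·sin L ≈ 11836.
The altitude from K has length 2·area/ML ≈ 110.1.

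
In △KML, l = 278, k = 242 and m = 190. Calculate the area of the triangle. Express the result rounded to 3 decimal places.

area ≈ 22575.674

Semiperimeter s = (242 + 190 + 278)/2 = 355.
Heron's formula: area = √(355·113·165·77) ≈ 22576.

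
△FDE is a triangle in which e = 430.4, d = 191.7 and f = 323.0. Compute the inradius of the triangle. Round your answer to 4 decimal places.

Semiperimeter s = (323 + 191.7 + 430.4)/2 = 472.55.
Heron's formula: area = √(472.55·149.55·280.85·42.15) ≈ 28924.
Inradius = area/s = 28924/472.55 ≈ 61.208.

61.2076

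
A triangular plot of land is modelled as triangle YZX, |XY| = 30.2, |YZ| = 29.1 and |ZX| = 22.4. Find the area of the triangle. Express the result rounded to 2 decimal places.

307.11

Semiperimeter s = (22.4 + 30.2 + 29.1)/2 = 40.85.
Heron's formula: area = √(40.85·18.45·10.65·11.75) ≈ 307.11.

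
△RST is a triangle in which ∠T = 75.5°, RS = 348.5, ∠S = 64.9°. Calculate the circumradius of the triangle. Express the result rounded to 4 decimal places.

The third angle is ∠R = 180° − ∠S − ∠T = 39.60°.
Law of sines: ST = RS·sin R/sin T ≈ 229.45.
Law of sines: TR = RS·sin S/sin T ≈ 325.97.
Circumradius = RS/(2 sin T) ≈ 179.98.

179.9829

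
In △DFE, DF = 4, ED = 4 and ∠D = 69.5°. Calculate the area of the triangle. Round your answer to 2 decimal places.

area ≈ 7.49

Area = ½·ED·DF·sin D ≈ 7.4934.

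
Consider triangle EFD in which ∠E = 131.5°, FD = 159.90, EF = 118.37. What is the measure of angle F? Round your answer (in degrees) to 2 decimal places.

∠F ≈ 14.83°

Law of sines: sin D = EF·sin E/FD ≈ 0.55443.
Since FD ≥ EF, only the acute value applies: ∠D ≈ 33.67°.
Then ∠F = 180° − ∠E − ∠D ≈ 14.83°.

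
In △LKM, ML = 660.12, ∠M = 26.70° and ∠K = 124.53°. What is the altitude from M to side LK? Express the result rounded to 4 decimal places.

h_M ≈ 317.7123

The third angle is ∠L = 180° − ∠K − ∠M = 28.77°.
Law of sines: KM = ML·sin L/sin K ≈ 385.65.
Law of sines: LK = ML·sin M/sin K ≈ 360.03.
Area = ½·ML·KM·sin M ≈ 57193.
The altitude from M has length 2·area/LK ≈ 317.71.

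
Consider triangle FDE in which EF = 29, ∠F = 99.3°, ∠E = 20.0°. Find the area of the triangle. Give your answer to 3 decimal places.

162.750

The third angle is ∠D = 180° − ∠E − ∠F = 60.70°.
Law of sines: DE = EF·sin F/sin D ≈ 32.817.
Law of sines: FD = EF·sin E/sin D ≈ 11.374.
Area = ½·EF·DE·sin E ≈ 162.75.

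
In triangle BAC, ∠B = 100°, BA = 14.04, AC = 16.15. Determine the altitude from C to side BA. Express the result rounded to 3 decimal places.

h_C ≈ 5.818

Law of sines: sin C = BA·sin B/AC ≈ 0.85614.
Since AC ≥ BA, only the acute value applies: ∠C ≈ 58.89°.
Then ∠A = 180° − ∠B − ∠C ≈ 21.11°.
Law of sines gives CB = AC·sin A/sin B ≈ 5.9073.
Area = ½·AC·BA·sin A ≈ 40.839.
The altitude from C has length 2·area/BA ≈ 5.8176.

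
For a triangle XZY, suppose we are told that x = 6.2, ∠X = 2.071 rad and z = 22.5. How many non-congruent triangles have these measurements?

0

z·sin X = 22.5·sin(2.071 rad) ≈ 19.74.
Since ∠X is not acute, a triangle exists only if x > z; here x ≤ z, so there is no triangle.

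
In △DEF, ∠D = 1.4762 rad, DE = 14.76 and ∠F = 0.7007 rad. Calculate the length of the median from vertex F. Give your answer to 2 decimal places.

19.55

The third angle is ∠E = π − ∠F − ∠D = 0.9647 rad.
Law of sines: EF = DE·sin D/sin F ≈ 22.79.
Law of sines: FD = DE·sin E/sin F ≈ 18.815.
Median from F: ½√(2·EF² + 2·FD² − DE²) ≈ 19.551.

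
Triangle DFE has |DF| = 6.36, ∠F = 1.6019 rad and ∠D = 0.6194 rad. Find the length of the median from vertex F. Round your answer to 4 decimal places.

3.8776

The third angle is ∠E = π − ∠D − ∠F = 0.9203 rad.
Law of sines: |FE| = |DF|·sin D/sin E ≈ 4.6398.
Law of sines: |ED| = |DF|·sin F/sin E ≈ 7.9883.
Median from F: ½√(2·|DF|² + 2·|FE|² − |ED|²) ≈ 3.8776.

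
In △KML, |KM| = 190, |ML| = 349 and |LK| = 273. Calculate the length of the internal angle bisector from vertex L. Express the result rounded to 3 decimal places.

t_L ≈ 293.916

By the law of cosines, cos L = (|ML|² + |LK|² − |KM|²) / (2·|ML|·|LK|) ≈ 0.84086, so ∠L ≈ 32.77°.
The bisector from L has length 2·|ML|·|LK|·cos(∠L/2)/(|ML|+|LK|) ≈ 293.92.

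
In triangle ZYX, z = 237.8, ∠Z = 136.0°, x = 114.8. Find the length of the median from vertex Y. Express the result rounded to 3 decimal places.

m_Y ≈ 172.806

Law of sines: sin X = x·sin Z/z ≈ 0.33535.
Since z ≥ x, only the acute value applies: ∠X ≈ 19.59°.
Then ∠Y = 180° − ∠Z − ∠X ≈ 24.41°.
Law of sines gives y = z·sin Y/sin Z ≈ 141.45.
Median from Y: ½√(2·x² + 2·z² − y²) ≈ 172.81.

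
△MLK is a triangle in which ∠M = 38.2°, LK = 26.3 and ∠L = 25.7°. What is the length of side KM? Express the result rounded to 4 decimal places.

18.4429

The third angle is ∠K = 180° − ∠M − ∠L = 116.10°.
Law of sines: KM = LK·sin L/sin M ≈ 18.443.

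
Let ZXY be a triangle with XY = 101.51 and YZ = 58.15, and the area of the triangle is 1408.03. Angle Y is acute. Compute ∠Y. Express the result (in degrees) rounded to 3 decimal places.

From area = ½·XY·YZ·sin Y, we get sin Y = 2·area/(XY·YZ) ≈ 0.47707.
Taking the acute solution, ∠Y ≈ 28.49°.

∠Y ≈ 28.494°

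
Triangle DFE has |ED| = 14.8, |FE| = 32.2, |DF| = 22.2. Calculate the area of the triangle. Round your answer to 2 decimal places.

Semiperimeter s = (32.2 + 14.8 + 22.2)/2 = 34.6.
Heron's formula: area = √(34.6·2.4·19.8·12.4) ≈ 142.79.

area ≈ 142.79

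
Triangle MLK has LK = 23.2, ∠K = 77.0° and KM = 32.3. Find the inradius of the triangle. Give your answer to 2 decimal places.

By the law of cosines, ML² = LK² + KM² − 2·LK·KM·cos K = 1244.4, so ML ≈ 35.276.
Area = ½·LK·KM·sin K ≈ 365.08.
Semiperimeter s = (23.2+32.3+35.276)/2 = 45.388.
Inradius = area/s = 365.08/45.388 ≈ 8.0435.

8.04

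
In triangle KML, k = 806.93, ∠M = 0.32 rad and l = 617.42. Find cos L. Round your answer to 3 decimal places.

0.751

By the law of cosines, m² = l² + k² − 2·l·k·cos M = 86497, so m ≈ 294.1.
Law of cosines again: cos L = (k² + m² − l²)/(2·k·m) ≈ 0.75093, so ∠L ≈ 0.721 rad.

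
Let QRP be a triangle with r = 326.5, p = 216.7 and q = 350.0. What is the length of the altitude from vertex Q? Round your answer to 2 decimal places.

Semiperimeter s = (350 + 326.5 + 216.7)/2 = 446.6.
Heron's formula: area = √(446.6·96.6·120.1·229.9) ≈ 34513.
The altitude from Q has length 2·area/q ≈ 197.22.

197.22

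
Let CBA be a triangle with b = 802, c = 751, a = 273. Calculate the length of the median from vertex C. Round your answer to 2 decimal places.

466.76

Median from C: ½√(2·b² + 2·a² − c²) ≈ 466.76.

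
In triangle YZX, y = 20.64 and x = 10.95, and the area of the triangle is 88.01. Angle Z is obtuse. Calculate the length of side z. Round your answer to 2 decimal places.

28.80

From area = ½·x·y·sin Z, we get sin Z = 2·area/(x·y) ≈ 0.77882.
Taking the obtuse solution, ∠Z ≈ 128.85°.
Law of cosines then gives z ≈ 28.8.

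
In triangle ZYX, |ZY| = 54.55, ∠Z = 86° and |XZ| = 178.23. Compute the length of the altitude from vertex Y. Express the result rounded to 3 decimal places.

54.417

By the law of cosines, |YX|² = |XZ|² + |ZY|² − 2·|XZ|·|ZY|·cos Z = 33385, so |YX| ≈ 182.72.
Area = ½·|XZ|·|ZY|·sin Z ≈ 4849.4.
The altitude from Y has length 2·area/|XZ| ≈ 54.417.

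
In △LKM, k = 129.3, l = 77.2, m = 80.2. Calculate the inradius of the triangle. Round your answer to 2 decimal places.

20.23

Semiperimeter s = (77.2 + 129.3 + 80.2)/2 = 143.35.
Heron's formula: area = √(143.35·66.15·14.05·63.15) ≈ 2900.6.
Inradius = area/s = 2900.6/143.35 ≈ 20.234.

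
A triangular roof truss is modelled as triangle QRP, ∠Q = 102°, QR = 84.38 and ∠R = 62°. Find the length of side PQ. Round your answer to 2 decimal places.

270.29

The third angle is ∠P = 180° − ∠Q − ∠R = 16.00°.
Law of sines: PQ = QR·sin R/sin P ≈ 270.29.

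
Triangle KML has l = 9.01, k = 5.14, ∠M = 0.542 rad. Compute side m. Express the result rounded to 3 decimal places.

5.315

By the law of cosines, m² = l² + k² − 2·l·k·cos M = 28.252, so m ≈ 5.3152.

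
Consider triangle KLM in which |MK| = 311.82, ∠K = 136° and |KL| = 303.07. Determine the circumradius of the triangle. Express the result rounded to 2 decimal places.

410.36

By the law of cosines, |LM|² = |MK|² + |KL|² − 2·|MK|·|KL|·cos K = 3.2504e+05, so |LM| ≈ 570.13.
Area = ½·|MK|·|KL|·sin K ≈ 32824.
Circumradius = |LM|/(2 sin K) ≈ 410.36.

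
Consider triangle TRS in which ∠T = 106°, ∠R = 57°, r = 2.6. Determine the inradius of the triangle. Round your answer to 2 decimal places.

0.35

The third angle is ∠S = 180° − ∠T − ∠R = 17.00°.
Law of sines: t = r·sin T/sin R ≈ 2.9801.
Law of sines: s = r·sin S/sin R ≈ 0.90639.
Area = ½·r·t·sin S ≈ 1.1327.
Semiperimeter p = (2.9801+2.6+0.90639)/2 = 3.2432.
Inradius = area/p = 1.1327/3.2432 ≈ 0.34924.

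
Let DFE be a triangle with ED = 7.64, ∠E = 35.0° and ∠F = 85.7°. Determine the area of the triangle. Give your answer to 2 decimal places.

area ≈ 14.43

The third angle is ∠D = 180° − ∠F − ∠E = 59.30°.
Law of sines: FE = ED·sin D/sin F ≈ 6.5878.
Law of sines: DF = ED·sin E/sin F ≈ 4.3945.
Area = ½·ED·FE·sin E ≈ 14.434.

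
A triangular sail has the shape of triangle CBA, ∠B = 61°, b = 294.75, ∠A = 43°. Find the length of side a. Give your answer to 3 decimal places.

The third angle is ∠C = 180° − ∠B − ∠A = 76.00°.
Law of sines: a = b·sin A/sin B ≈ 229.84.

229.836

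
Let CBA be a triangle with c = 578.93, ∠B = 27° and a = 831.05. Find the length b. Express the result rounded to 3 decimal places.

By the law of cosines, b² = a² + c² − 2·a·c·cos B = 1.6844e+05, so b ≈ 410.42.

410.417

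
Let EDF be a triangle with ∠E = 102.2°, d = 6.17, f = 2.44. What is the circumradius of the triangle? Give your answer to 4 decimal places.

3.6311

By the law of cosines, e² = d² + f² − 2·d·f·cos E = 50.385, so e ≈ 7.0983.
Area = ½·d·f·sin E ≈ 7.3574.
Circumradius = e/(2 sin E) ≈ 3.6311.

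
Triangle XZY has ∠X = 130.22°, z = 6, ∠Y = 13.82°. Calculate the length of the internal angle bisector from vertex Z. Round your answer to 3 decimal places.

The third angle is ∠Z = 180° − ∠Y − ∠X = 35.96°.
Law of sines: x = z·sin X/sin Z ≈ 7.8019.
Law of sines: y = z·sin Y/sin Z ≈ 2.4407.
The bisector from Z has length 2·y·x·cos(∠Z/2)/(y+x) ≈ 3.5366.

t_Z ≈ 3.537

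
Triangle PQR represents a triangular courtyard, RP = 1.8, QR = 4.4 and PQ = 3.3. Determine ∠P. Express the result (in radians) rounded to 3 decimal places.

2.027

By the law of cosines, cos P = (RP² + PQ² − QR²) / (2·RP·PQ) ≈ -0.44024, so ∠P ≈ 2.027 rad.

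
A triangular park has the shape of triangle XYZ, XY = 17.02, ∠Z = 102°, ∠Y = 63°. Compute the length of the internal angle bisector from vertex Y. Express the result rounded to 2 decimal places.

The third angle is ∠X = 180° − ∠Y − ∠Z = 15.00°.
Law of sines: YZ = XY·sin X/sin Z ≈ 4.5035.
Law of sines: ZX = XY·sin Y/sin Z ≈ 15.504.
The bisector from Y has length 2·XY·YZ·cos(∠Y/2)/(XY+YZ) ≈ 6.0729.

6.07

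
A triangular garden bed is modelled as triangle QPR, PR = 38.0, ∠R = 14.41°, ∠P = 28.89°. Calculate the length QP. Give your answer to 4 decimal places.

The third angle is ∠Q = 180° − ∠P − ∠R = 136.70°.
Law of sines: QP = PR·sin R/sin Q ≈ 13.789.

13.7888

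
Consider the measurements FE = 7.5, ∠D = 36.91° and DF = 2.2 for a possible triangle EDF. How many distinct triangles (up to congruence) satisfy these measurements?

1

DF·sin D = 2.2·sin(36.91°) ≈ 1.321.
Since FE ≥ DF, exactly one triangle exists.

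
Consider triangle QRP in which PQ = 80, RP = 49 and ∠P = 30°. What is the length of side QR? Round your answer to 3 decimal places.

44.848

By the law of cosines, QR² = RP² + PQ² − 2·RP·PQ·cos P = 2011.4, so QR ≈ 44.848.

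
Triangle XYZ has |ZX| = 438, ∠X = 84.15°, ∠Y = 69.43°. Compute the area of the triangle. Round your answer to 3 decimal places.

area ≈ 45349.319

The third angle is ∠Z = 180° − ∠X − ∠Y = 26.42°.
Law of sines: |YZ| = |ZX|·sin X/sin Y ≈ 465.39.
Law of sines: |XY| = |ZX|·sin Z/sin Y ≈ 208.16.
Area = ½·|ZX|·|YZ|·sin Z ≈ 45349.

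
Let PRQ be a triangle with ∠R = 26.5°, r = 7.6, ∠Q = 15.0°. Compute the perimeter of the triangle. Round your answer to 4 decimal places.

The third angle is ∠P = 180° − ∠R − ∠Q = 138.50°.
Law of sines: p = r·sin P/sin R ≈ 11.286.
Law of sines: q = r·sin Q/sin R ≈ 4.4084.
Semiperimeter s = (11.286+7.6+4.4084)/2 = 11.647.
Perimeter = 11.286 + 7.6 + 4.4084 = 23.295.

23.2947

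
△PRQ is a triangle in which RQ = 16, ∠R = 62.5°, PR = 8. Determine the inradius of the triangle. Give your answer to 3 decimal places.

By the law of cosines, QP² = PR² + RQ² − 2·PR·RQ·cos R = 201.79, so QP ≈ 14.205.
Area = ½·PR·RQ·sin R ≈ 56.769.
Semiperimeter s = (16+14.205+8)/2 = 19.103.
Inradius = area/s = 56.769/19.103 ≈ 2.9718.

r ≈ 2.972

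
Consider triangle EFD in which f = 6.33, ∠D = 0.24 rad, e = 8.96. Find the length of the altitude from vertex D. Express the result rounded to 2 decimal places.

4.23

By the law of cosines, d² = e² + f² − 2·e·f·cos D = 10.168, so d ≈ 3.1888.
Area = ½·e·f·sin D ≈ 6.7409.
The altitude from D has length 2·area/d ≈ 4.2279.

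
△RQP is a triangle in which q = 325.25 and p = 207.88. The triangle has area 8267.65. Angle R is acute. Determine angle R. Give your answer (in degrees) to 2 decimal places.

From area = ½·q·p·sin R, we get sin R = 2·area/(q·p) ≈ 0.24456.
Taking the acute solution, ∠R ≈ 14.16°.

14.16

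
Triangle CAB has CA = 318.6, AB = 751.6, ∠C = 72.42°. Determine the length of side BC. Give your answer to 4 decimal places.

783.7293

Law of sines: sin B = CA·sin C/AB ≈ 0.40410.
Since AB ≥ CA, only the acute value applies: ∠B ≈ 23.83°.
Then ∠A = 180° − ∠C − ∠B ≈ 83.75°.
Law of sines gives BC = AB·sin A/sin C ≈ 783.73.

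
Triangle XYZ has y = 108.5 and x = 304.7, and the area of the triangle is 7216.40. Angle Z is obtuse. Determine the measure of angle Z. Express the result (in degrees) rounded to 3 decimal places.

154.115

From area = ½·x·y·sin Z, we get sin Z = 2·area/(x·y) ≈ 0.43656.
Taking the obtuse solution, ∠Z ≈ 154.12°.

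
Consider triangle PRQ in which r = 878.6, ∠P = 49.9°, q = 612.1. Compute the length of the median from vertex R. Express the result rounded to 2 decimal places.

By the law of cosines, p² = r² + q² − 2·r·q·cos P = 4.538e+05, so p ≈ 673.64.
Median from R: ½√(2·q² + 2·p² − r²) ≈ 470.37.

470.37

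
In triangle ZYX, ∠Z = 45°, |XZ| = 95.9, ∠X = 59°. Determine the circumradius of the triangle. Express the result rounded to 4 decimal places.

The third angle is ∠Y = 180° − ∠X − ∠Z = 76.00°.
Law of sines: |YX| = |XZ|·sin Z/sin Y ≈ 69.887.
Law of sines: |ZY| = |XZ|·sin X/sin Y ≈ 84.719.
Circumradius = |XZ|/(2 sin Y) ≈ 49.418.

R ≈ 49.4179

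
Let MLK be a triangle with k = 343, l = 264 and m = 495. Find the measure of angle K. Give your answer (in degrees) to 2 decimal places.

By the law of cosines, cos K = (m² + l² − k²) / (2·m·l) ≈ 0.75403, so ∠K ≈ 41.06°.

41.06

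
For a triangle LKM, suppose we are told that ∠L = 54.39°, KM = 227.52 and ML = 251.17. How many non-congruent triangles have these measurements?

ML·sin L = 251.17·sin(54.39°) ≈ 204.2.
Since ML sin L < KM < ML (204.2 < 227.52 < 251.17), two triangles exist.

2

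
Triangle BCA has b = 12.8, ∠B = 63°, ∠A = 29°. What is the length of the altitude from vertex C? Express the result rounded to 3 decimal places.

The third angle is ∠C = 180° − ∠A − ∠B = 88.00°.
Law of sines: c = b·sin C/sin B ≈ 14.357.
Law of sines: a = b·sin A/sin B ≈ 6.9647.
Area = ½·b·c·sin A ≈ 44.547.
The altitude from C has length 2·area/c ≈ 6.2056.

6.206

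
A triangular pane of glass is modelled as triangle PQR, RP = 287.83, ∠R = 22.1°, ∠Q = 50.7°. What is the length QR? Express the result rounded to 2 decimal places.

355.32

The third angle is ∠P = 180° − ∠Q − ∠R = 107.20°.
Law of sines: QR = RP·sin P/sin Q ≈ 355.32.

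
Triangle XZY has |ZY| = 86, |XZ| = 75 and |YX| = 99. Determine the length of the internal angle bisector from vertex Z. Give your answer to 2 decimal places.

63.33

By the law of cosines, cos Z = (|XZ|² + |ZY|² − |YX|²) / (2·|XZ|·|ZY|) ≈ 0.24961, so ∠Z ≈ 1.3185 rad.
The bisector from Z has length 2·|XZ|·|ZY|·cos(∠Z/2)/(|XZ|+|ZY|) ≈ 63.334.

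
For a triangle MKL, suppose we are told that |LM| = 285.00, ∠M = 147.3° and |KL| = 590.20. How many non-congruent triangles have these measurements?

1

|LM|·sin M = 285.00·sin(147.3°) ≈ 154.
Since ∠M is not acute, a triangle exists only if |KL| > |LM|; here |KL| > |LM|, so there is exactly one triangle.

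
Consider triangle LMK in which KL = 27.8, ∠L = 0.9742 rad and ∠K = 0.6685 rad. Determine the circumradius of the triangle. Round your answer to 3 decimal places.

The third angle is ∠M = π − ∠K − ∠L = 1.4989 rad.
Law of sines: MK = KL·sin L/sin M ≈ 23.057.
Law of sines: LM = KL·sin K/sin M ≈ 17.275.
Circumradius = KL/(2 sin M) ≈ 13.936.

R ≈ 13.936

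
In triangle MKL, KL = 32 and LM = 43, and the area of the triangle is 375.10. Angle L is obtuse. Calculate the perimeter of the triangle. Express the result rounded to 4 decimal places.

146.9723

From area = ½·KL·LM·sin L, we get sin L = 2·area/(KL·LM) ≈ 0.54520.
Taking the obtuse solution, ∠L ≈ 146.96°.
Law of cosines then gives MK ≈ 71.972.
Perimeter = 32 + 43 + 71.972 = 146.97.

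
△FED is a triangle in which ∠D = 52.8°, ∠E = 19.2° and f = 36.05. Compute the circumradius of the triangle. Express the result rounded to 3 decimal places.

R ≈ 18.953

The third angle is ∠F = 180° − ∠E − ∠D = 108.00°.
Law of sines: e = f·sin E/sin F ≈ 12.466.
Law of sines: d = f·sin D/sin F ≈ 30.193.
Circumradius = f/(2 sin F) ≈ 18.953.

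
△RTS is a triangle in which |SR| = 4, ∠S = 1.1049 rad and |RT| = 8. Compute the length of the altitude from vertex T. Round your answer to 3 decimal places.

8.000

Law of sines: sin T = |SR|·sin S/|RT| ≈ 0.44671.
Since |RT| ≥ |SR|, only the acute value applies: ∠T ≈ 0.4631 rad.
Then ∠R = π − ∠S − ∠T ≈ 1.5736 rad.
Law of sines gives |TS| = |RT|·sin R/sin S ≈ 8.9543.
Area = ½·|RT|·|SR|·sin R ≈ 16.
The altitude from T has length 2·area/|SR| ≈ 8.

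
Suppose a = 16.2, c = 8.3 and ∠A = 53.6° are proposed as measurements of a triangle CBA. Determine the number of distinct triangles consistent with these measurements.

c·sin A = 8.3·sin(53.6°) ≈ 6.681.
Since a ≥ c, exactly one triangle exists.

1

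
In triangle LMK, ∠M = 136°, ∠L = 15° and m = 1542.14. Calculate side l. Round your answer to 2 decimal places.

The third angle is ∠K = 180° − ∠L − ∠M = 29.00°.
Law of sines: l = m·sin L/sin M ≈ 574.58.

574.58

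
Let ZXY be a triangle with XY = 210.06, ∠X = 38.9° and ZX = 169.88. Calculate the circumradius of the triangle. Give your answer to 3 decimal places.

105.154

By the law of cosines, YZ² = ZX² + XY² − 2·ZX·XY·cos X = 17441, so YZ ≈ 132.07.
Area = ½·ZX·XY·sin X ≈ 11204.
Circumradius = YZ/(2 sin X) ≈ 105.15.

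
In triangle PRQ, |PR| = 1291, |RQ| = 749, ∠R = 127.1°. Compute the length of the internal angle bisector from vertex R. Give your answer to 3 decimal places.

422.255

By the law of cosines, |QP|² = |PR|² + |RQ|² − 2·|PR|·|RQ|·cos R = 3.3942e+06, so |QP| ≈ 1842.3.
The bisector from R has length 2·|PR|·|RQ|·cos(∠R/2)/(|PR|+|RQ|) ≈ 422.25.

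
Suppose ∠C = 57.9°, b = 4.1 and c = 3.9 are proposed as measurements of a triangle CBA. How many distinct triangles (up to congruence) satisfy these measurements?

b·sin C = 4.1·sin(57.9°) ≈ 3.473.
Since b sin C < c < b (3.473 < 3.9 < 4.1), two triangles exist.

2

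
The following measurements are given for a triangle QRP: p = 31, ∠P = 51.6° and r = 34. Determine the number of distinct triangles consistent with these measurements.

r·sin P = 34·sin(51.6°) ≈ 26.65.
Since r sin P < p < r (26.65 < 31 < 34), two triangles exist.

2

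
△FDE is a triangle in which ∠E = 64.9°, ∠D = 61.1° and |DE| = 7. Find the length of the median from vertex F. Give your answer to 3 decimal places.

The third angle is ∠F = 180° − ∠D − ∠E = 54.00°.
Law of sines: |EF| = |DE|·sin D/sin F ≈ 7.5749.
Law of sines: |FD| = |DE|·sin E/sin F ≈ 7.8354.
Median from F: ½√(2·|EF|² + 2·|FD|² − |DE|²) ≈ 6.8656.

6.866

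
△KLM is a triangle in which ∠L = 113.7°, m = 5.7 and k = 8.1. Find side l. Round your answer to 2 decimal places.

By the law of cosines, l² = m² + k² − 2·m·k·cos L = 135.22, so l ≈ 11.628.

11.63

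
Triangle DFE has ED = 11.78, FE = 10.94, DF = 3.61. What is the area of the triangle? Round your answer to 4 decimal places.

Semiperimeter s = (10.94 + 11.78 + 3.61)/2 = 13.165.
Heron's formula: area = √(13.165·2.225·1.385·9.555) ≈ 19.689.

19.6886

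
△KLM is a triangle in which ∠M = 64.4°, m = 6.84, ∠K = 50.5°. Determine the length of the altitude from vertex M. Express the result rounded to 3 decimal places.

The third angle is ∠L = 180° − ∠M − ∠K = 65.10°.
Law of sines: k = m·sin K/sin M ≈ 5.8524.
Law of sines: l = m·sin L/sin M ≈ 6.8795.
Area = ½·m·k·sin L ≈ 18.155.
The altitude from M has length 2·area/m ≈ 5.3084.

h_M ≈ 5.308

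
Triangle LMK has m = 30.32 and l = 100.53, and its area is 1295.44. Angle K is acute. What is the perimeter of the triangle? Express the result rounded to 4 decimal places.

From area = ½·l·m·sin K, we get sin K = 2·area/(l·m) ≈ 0.85001.
Taking the acute solution, ∠K ≈ 58.21°.
Law of cosines then gives k ≈ 88.399.
Perimeter = 100.53 + 30.32 + 88.399 = 219.25.

219.2486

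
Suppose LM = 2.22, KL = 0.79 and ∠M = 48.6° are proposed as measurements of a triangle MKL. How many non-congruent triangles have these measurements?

LM·sin M = 2.22·sin(48.6°) ≈ 1.665.
Since KL = 0.79 < 1.665 = LM sin M, no triangle exists.

0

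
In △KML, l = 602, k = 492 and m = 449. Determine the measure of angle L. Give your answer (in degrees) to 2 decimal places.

By the law of cosines, cos L = (k² + m² − l²) / (2·k·m) ≈ 0.18392, so ∠L ≈ 79.40°.

79.40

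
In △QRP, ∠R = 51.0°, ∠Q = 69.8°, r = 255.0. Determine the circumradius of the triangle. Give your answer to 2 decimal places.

164.06

The third angle is ∠P = 180° − ∠Q − ∠R = 59.20°.
Law of sines: q = r·sin Q/sin R ≈ 307.94.
Law of sines: p = r·sin P/sin R ≈ 281.85.
Circumradius = r/(2 sin R) ≈ 164.06.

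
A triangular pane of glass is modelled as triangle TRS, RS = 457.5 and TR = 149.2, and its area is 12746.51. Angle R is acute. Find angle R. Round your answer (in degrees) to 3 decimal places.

From area = ½·TR·RS·sin R, we get sin R = 2·area/(TR·RS) ≈ 0.37347.
Taking the acute solution, ∠R ≈ 21.93°.

21.930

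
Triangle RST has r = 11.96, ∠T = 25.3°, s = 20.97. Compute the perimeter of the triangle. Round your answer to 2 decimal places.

By the law of cosines, t² = r² + s² − 2·r·s·cos T = 129.29, so t ≈ 11.371.
Semiperimeter p = (11.96+20.97+11.371)/2 = 22.15.
Perimeter = 11.96 + 20.97 + 11.371 = 44.301.

44.30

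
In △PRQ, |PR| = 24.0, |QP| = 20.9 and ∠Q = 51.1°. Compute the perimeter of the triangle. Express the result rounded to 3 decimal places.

Law of sines: sin R = |QP|·sin Q/|PR| ≈ 0.67772.
Since |PR| ≥ |QP|, only the acute value applies: ∠R ≈ 42.67°.
Then ∠P = 180° − ∠Q − ∠R ≈ 86.23°.
Law of sines gives |RQ| = |PR|·sin P/sin Q ≈ 30.772.
Semiperimeter s = (30.772+20.9+24)/2 = 37.836.
Perimeter = 30.772 + 20.9 + 24 = 75.672.

75.672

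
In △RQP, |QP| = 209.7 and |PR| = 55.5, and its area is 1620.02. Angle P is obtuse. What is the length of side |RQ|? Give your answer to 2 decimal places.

263.46

From area = ½·|QP|·|PR|·sin P, we get sin P = 2·area/(|QP|·|PR|) ≈ 0.27839.
Taking the obtuse solution, ∠P ≈ 163.84°.
Law of cosines then gives |RQ| ≈ 263.46.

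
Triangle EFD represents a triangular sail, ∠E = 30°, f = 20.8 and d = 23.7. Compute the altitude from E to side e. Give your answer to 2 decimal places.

By the law of cosines, e² = f² + d² − 2·f·d·cos E = 140.5, so e ≈ 11.853.
Area = ½·f·d·sin E ≈ 123.24.
The altitude from E has length 2·area/e ≈ 20.794.

20.79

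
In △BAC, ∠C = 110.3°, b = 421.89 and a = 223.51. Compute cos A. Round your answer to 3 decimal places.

0.922

By the law of cosines, c² = b² + a² − 2·b·a·cos C = 2.9338e+05, so c ≈ 541.64.
Law of cosines again: cos A = (c² + b² − a²)/(2·c·b) ≈ 0.92207, so ∠A ≈ 22.77°.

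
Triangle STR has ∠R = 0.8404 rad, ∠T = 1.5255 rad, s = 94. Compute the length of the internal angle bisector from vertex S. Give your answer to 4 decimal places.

The third angle is ∠S = π − ∠T − ∠R = 0.7757 rad.
Law of sines: t = s·sin T/sin S ≈ 134.11.
Law of sines: r = s·sin R/sin S ≈ 100.
The bisector from S has length 2·t·r·cos(∠S/2)/(t+r) ≈ 106.06.

t_S ≈ 106.0601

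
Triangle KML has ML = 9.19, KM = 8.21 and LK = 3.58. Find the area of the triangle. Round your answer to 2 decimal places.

Semiperimeter s = (9.19 + 3.58 + 8.21)/2 = 10.49.
Heron's formula: area = √(10.49·1.3·6.91·2.28) ≈ 14.658.

area ≈ 14.66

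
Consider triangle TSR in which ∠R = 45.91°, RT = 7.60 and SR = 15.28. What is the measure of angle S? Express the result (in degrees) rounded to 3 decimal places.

28.648

By the law of cosines, TS² = SR² + RT² − 2·SR·RT·cos R = 129.64, so TS ≈ 11.386.
Law of cosines again: cos S = (TS² + SR² − RT²)/(2·TS·SR) ≈ 0.87758, so ∠S ≈ 28.65°.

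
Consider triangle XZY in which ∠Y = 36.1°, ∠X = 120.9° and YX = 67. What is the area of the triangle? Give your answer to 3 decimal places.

The third angle is ∠Z = 180° − ∠Y − ∠X = 23.00°.
Law of sines: ZY = YX·sin X/sin Z ≈ 147.14.
Law of sines: XZ = YX·sin Y/sin Z ≈ 101.03.
Area = ½·YX·ZY·sin Y ≈ 2904.2.

2904.168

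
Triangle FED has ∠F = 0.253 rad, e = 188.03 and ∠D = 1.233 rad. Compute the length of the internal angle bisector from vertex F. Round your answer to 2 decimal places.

181.44

The third angle is ∠E = π − ∠D − ∠F = 1.656 rad.
Law of sines: f = e·sin F/sin E ≈ 47.235.
Law of sines: d = e·sin D/sin E ≈ 178.04.
The bisector from F has length 2·e·d·cos(∠F/2)/(e+d) ≈ 181.44.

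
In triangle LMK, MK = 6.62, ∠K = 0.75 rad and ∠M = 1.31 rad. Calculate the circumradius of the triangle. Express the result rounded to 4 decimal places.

The third angle is ∠L = π − ∠M − ∠K = 1.082 rad.
Law of sines: KL = MK·sin M/sin L ≈ 7.2461.
Law of sines: LM = MK·sin K/sin L ≈ 5.1121.
Circumradius = MK/(2 sin L) ≈ 3.7498.

R ≈ 3.7498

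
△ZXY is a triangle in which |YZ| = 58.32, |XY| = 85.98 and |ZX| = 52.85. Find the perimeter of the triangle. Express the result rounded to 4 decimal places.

perimeter ≈ 197.1500

Perimeter = 85.98 + 58.32 + 52.85 = 197.15.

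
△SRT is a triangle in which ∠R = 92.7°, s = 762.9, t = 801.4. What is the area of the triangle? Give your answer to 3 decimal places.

Area = ½·t·s·sin R ≈ 3.0535e+05.

area ≈ 305354.671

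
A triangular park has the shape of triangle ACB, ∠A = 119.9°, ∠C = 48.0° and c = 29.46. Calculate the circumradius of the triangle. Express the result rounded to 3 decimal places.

R ≈ 19.821

The third angle is ∠B = 180° − ∠A − ∠C = 12.10°.
Law of sines: a = c·sin A/sin C ≈ 34.366.
Law of sines: b = c·sin B/sin C ≈ 8.3098.
Circumradius = c/(2 sin C) ≈ 19.821.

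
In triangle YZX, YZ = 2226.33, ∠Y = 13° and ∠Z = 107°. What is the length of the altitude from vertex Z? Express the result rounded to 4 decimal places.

h_Z ≈ 500.8153

The third angle is ∠X = 180° − ∠Y − ∠Z = 60.00°.
Law of sines: ZX = YZ·sin Y/sin X ≈ 578.29.
Law of sines: XY = YZ·sin Z/sin X ≈ 2458.4.
Area = ½·YZ·ZX·sin Z ≈ 6.1561e+05.
The altitude from Z has length 2·area/XY ≈ 500.82.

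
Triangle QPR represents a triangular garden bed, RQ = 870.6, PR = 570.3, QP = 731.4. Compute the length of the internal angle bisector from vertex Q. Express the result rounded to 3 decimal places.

t_Q ≈ 745.694

By the law of cosines, cos Q = (RQ² + QP² − PR²) / (2·RQ·QP) ≈ 0.75983, so ∠Q ≈ 0.708 rad.
The bisector from Q has length 2·RQ·QP·cos(∠Q/2)/(RQ+QP) ≈ 745.69.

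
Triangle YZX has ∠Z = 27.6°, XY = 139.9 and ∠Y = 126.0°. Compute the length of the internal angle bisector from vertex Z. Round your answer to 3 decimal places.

168.288

The third angle is ∠X = 180° − ∠Y − ∠Z = 26.40°.
Law of sines: ZX = XY·sin Y/sin Z ≈ 244.3.
Law of sines: YZ = XY·sin X/sin Z ≈ 134.27.
The bisector from Z has length 2·YZ·ZX·cos(∠Z/2)/(YZ+ZX) ≈ 168.29.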